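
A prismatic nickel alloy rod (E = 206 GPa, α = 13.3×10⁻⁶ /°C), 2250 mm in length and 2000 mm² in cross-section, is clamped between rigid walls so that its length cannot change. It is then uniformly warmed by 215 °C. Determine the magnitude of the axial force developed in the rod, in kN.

With zero net strain, σ = E·αΔT = 206 GPa × 13.3×10⁻⁶ × 215 = 589.1 MPa.
P = AEαΔT = 2000 × 206×10³ × 13.3×10⁻⁶ × 215 = 1178 kN (compressive).

P ≈ 1180 kN (compressive)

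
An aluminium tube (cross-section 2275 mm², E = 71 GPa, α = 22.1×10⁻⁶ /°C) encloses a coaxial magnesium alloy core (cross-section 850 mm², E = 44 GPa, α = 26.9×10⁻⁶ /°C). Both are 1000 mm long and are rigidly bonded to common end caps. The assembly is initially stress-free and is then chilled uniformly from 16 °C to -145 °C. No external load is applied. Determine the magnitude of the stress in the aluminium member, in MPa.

The magnesium alloy has the larger α, so on cooling it would change length more than the aluminium if both were free. The rigid plates force a common final length, so the magnesium alloy is put into tension and the aluminium into compression, with equal and opposite forces P (no external load).
Equating the net (thermal + elastic) strains gives |α₁ − α₂|·ΔT = P·[1/(A₁E₁) + 1/(A₂E₂)].
|α₁ − α₂|·ΔT = 4.8×10⁻⁶ × 161 = 0.0007728.
1/(A₁E₁) + 1/(A₂E₂) = 1/(2275×71×10³) + 1/(850×44×10³) = 3.293×10⁻⁸ N⁻¹.
So P = 0.0007728 / 3.293×10⁻⁸ = 23.47 kN.
σ_{aluminium} = P/A₁ = 23470/2275 = 10.32 MPa, compressive.

σ ≈ 10.3 MPa (compressive)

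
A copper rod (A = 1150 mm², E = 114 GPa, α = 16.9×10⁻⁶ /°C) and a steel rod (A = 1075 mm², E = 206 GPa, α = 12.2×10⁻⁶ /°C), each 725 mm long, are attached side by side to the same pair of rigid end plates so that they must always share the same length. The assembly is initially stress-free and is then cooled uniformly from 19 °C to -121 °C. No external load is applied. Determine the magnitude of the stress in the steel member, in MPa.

Both members must finish at the same length. With the larger α, the copper tends to over-contract; the plates restrain it, putting the copper in tension and the steel in compression. With no external load the two internal forces are equal and opposite, magnitude P.
Equating the net (thermal + elastic) strains gives |α₁ − α₂|·ΔT = P·[1/(A₁E₁) + 1/(A₂E₂)].
|α₁ − α₂|·ΔT = 4.7×10⁻⁶ × 140 = 0.000658.
1/(A₁E₁) + 1/(A₂E₂) = 1/(1150×114×10³) + 1/(1075×206×10³) = 1.214×10⁻⁸ N⁻¹.
P = 0.000658 / 1.214×10⁻⁸ = 54190 N = 54.19 kN.
σ_{steel} = P/A₂ = 54190/1075 = 50.41 MPa, compressive.

σ ≈ 50.4 MPa (compressive)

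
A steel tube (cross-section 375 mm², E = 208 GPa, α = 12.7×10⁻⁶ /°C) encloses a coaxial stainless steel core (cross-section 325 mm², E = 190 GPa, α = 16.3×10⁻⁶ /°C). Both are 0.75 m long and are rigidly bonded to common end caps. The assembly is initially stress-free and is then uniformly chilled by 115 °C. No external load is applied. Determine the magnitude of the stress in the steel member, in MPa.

The stainless steel has the larger α, so on cooling it would change length more than the steel if both were free. The rigid plates force a common final length, so the stainless steel is put into tension and the steel into compression, with equal and opposite forces P (no external load).
Setting the final lengths equal and cancelling L: (α₁ − α₂)ΔT = P/(A₁E₁) + P/(A₂E₂).
|α₁ − α₂|·ΔT = 3.6×10⁻⁶ × 115 = 0.000414.
1/(A₁E₁) + 1/(A₂E₂) = 1/(375×208×10³) + 1/(325×190×10³) = 2.901×10⁻⁸ N⁻¹.
P = 0.000414 / 2.901×10⁻⁸ = 14270 N = 14.27 kN.
σ_{steel} = P/A₁ = 14270/375 = 38.05 MPa, compressive.

σ ≈ 38 MPa (compressive)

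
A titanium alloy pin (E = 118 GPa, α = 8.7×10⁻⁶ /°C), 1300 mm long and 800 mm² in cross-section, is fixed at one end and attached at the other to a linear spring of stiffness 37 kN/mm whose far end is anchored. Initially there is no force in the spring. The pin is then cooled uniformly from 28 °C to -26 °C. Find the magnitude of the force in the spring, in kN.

P ≈ 15 kN

Free thermal contraction: δ_free = αΔT L = 8.7×10⁻⁶ × 54 × 1300 = 0.6107 mm.
With a force P in the spring, the elastic change of the pin is PL/(AE) and that of the spring is P/k; compatibility requires their sum to equal δ_free.
P [ L/(AE) + 1/k ] = δ_free → P [ 1300/(800×118×10³) + 1/(37×10³) ] = 0.6107.
P = 0.6107 / 4.08×10⁻⁵ = 14970 N.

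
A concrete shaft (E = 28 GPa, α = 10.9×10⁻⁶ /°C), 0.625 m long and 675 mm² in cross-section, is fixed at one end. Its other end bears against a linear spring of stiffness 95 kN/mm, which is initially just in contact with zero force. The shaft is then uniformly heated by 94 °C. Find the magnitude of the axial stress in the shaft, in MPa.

σ ≈ 21.8 MPa (compressive)

Free thermal expansion: δ_free = αΔT L = 10.9×10⁻⁶ × 94 × 625 = 0.6404 mm.
Let P be the compressive force at the spring. The shaft shortens elastically by PL/(AE) and the spring compresses by P/k; together these equal δ_free.
P [ L/(AE) + 1/k ] = δ_free → P [ 625/(675×28×10³) + 1/(95×10³) ] = 0.6404.
P = 0.6404 / 4.36×10⁻⁵ = 14690 N.
σ = P/A = 14690/675 = 21.76 MPa.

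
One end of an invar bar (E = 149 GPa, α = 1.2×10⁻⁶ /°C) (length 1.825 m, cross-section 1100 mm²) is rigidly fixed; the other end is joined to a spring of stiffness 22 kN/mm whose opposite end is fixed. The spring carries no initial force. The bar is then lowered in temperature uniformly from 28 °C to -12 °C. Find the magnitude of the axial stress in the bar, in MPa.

The unrestrained thermal change is αΔT L = 1.2×10⁻⁶ × 40 × 1825 = 0.0876 mm.
With a force P in the spring, the elastic change of the bar is PL/(AE) and that of the spring is P/k; compatibility requires their sum to equal δ_free.
P [ L/(AE) + 1/k ] = δ_free → P [ 1825/(1100×149×10³) + 1/(22×10³) ] = 0.0876.
P = 0.0876 / 5.659×10⁻⁵ = 1548 N.
σ = P/A = 1548/1100 = 1.407 MPa.

σ ≈ 1.41 MPa (tensile)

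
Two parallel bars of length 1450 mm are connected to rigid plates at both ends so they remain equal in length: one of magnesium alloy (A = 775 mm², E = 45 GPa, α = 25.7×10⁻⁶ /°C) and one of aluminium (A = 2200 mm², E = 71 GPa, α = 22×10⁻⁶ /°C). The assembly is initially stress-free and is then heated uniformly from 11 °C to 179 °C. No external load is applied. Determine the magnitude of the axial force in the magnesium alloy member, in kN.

P ≈ 17.7 kN (compressive in the magnesium alloy)

Equilibrium of a rigid end plate with no external load gives equal and opposite internal forces ±P in the two members. Since α_{magnesium alloy} > α_{aluminium}, heating drives the magnesium alloy into compression and the aluminium into tension.
Equating the net (thermal + elastic) strains gives |α₁ − α₂|·ΔT = P·[1/(A₁E₁) + 1/(A₂E₂)].
|α₁ − α₂|·ΔT = 3.7×10⁻⁶ × 168 = 0.0006216.
1/(A₁E₁) + 1/(A₂E₂) = 1/(775×45×10³) + 1/(2200×71×10³) = 3.508×10⁻⁸ N⁻¹.
So P = 0.0006216 / 3.508×10⁻⁸ = 17.72 kN.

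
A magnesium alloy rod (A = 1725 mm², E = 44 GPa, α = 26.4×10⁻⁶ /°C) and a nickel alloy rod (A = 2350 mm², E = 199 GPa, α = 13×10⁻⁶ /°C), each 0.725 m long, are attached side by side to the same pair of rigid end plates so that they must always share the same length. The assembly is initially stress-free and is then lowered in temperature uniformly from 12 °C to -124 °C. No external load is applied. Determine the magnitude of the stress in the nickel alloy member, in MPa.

σ ≈ 50.6 MPa (compressive)

The magnesium alloy has the larger α, so on cooling it would change length more than the nickel alloy if both were free. The rigid plates force a common final length, so the magnesium alloy is put into tension and the nickel alloy into compression, with equal and opposite forces P (no external load).
Equating the net (thermal + elastic) strains gives |α₁ − α₂|·ΔT = P·[1/(A₁E₁) + 1/(A₂E₂)].
|α₁ − α₂|·ΔT = 13.4×10⁻⁶ × 136 = 0.001822.
1/(A₁E₁) + 1/(A₂E₂) = 1/(1725×44×10³) + 1/(2350×199×10³) = 1.531×10⁻⁸ N⁻¹.
So P = 0.001822 / 1.531×10⁻⁸ = 119 kN.
σ_{nickel alloy} = P/A₂ = 119000/2350 = 50.64 MPa, compressive.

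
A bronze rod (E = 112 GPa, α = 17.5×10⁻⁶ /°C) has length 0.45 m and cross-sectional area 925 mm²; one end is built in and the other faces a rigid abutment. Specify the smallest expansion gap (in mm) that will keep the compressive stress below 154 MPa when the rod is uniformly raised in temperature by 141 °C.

g ≈ 0.492 mm

With no wall the rod would lengthen by αΔT L = 17.5×10⁻⁶ × 141 × 450 = 1.11 mm.
A stress of 154 MPa corresponds to the wall pushing the rod back by σL/E = 154×450/(112×10³) = 0.6188 mm.
The gap must absorb the remainder: g_min = 1.11 − 0.6188 = 0.4916 mm.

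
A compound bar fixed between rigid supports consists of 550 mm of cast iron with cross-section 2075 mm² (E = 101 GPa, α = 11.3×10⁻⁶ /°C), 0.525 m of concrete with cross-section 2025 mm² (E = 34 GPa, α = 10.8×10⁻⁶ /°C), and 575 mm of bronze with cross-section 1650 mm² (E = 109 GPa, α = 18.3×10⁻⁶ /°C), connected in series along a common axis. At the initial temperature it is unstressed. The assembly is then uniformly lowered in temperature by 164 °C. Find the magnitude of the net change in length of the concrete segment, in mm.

Free thermal contraction of the whole bar: Σ αᵢΔT Lᵢ = 11.3×10⁻⁶×164×550 + 10.8×10⁻⁶×164×525 + 18.3×10⁻⁶×164×575 = 3.675 mm.
The rigid supports impose zero overall length change; the single axial force P common to all segments must satisfy P Σ Lᵢ/(AᵢEᵢ) = δ_free.
Σ Lᵢ/(AᵢEᵢ) = 550/(2075×101×10³) + 525/(2025×34×10³) + 575/(1650×109×10³) = 1.345×10⁻⁵ mm/N.
Hence P = δ_free / Σ(L/AE) = 3.675/1.345×10⁻⁵ = 273.3 kN (tensile).
For the concrete segment, free thermal change = 10.8×10⁻⁶×164×525 = 0.9299 mm and elastic change from P = 273300×525/(2025×34×10³) = 2.084 mm; these oppose, so the net change is 1.15 mm (segment lengthens).

|ΔL| ≈ 1.15 mm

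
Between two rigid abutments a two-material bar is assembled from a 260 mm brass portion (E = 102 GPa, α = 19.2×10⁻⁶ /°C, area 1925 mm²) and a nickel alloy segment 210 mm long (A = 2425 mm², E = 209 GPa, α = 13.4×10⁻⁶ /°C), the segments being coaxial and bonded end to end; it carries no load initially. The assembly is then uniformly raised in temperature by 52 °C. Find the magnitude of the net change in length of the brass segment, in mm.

With the walls removed the bar would change length by δ_free = Σ αᵢΔT Lᵢ = 19.2×10⁻⁶×52×260 + 13.4×10⁻⁶×52×210 = 0.4059 mm.
Since the ends are fixed, an axial force P builds up, equal in every segment, with P · Σ Lᵢ/(AᵢEᵢ) = δ_free.
The series flexibility is Σ Lᵢ/(AᵢEᵢ) = 260/(1925×102×10³) + 210/(2425×209×10³) = 1.739×10⁻⁶ mm/N.
So P = 0.4059 / 1.739×10⁻⁶ = 233.5 kN, compressive.
For the brass segment, free thermal change = 19.2×10⁻⁶×52×260 = 0.2596 mm and elastic change from P = 233500×260/(1925×102×10³) = 0.3092 mm; these oppose, so the net change is 0.0496 mm (segment shortens).

|ΔL| ≈ 0.0496 mm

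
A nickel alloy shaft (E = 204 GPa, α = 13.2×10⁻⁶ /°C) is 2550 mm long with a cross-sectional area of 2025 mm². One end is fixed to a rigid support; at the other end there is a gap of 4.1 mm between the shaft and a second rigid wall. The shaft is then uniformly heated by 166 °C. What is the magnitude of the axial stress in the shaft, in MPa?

σ ≈ 119 MPa (compressive)

Free thermal elongation = αΔT L = 13.2×10⁻⁶ × 166 × 2550 = 5.588 mm.
The gap closes (δ_free > 4.1 mm) and the wall then resists a further 5.588 − 4.1 = 1.488 mm of expansion.
That suppressed elongation corresponds to σ = E·Δ/L = 204×10³ × 1.488/2550 = 119 MPa.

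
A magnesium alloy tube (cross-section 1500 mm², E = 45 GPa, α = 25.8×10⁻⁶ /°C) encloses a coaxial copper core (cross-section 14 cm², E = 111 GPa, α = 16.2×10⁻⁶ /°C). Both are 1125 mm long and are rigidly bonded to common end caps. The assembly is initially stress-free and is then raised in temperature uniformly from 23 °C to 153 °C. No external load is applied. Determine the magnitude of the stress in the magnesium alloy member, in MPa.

Equilibrium of a rigid end plate with no external load gives equal and opposite internal forces ±P in the two members. Since α_{magnesium alloy} > α_{copper}, heating drives the magnesium alloy into compression and the copper into tension.
Equating the net (thermal + elastic) strains gives |α₁ − α₂|·ΔT = P·[1/(A₁E₁) + 1/(A₂E₂)].
|α₁ − α₂|·ΔT = 9.6×10⁻⁶ × 130 = 0.001248.
1/(A₁E₁) + 1/(A₂E₂) = 1/(1500×45×10³) + 1/(1400×111×10³) = 2.125×10⁻⁸ N⁻¹.
P = 0.001248 / 2.125×10⁻⁸ = 58730 N = 58.73 kN.
σ_{magnesium alloy} = P/A₁ = 58730/1500 = 39.15 MPa, compressive.

σ ≈ 39.2 MPa (compressive)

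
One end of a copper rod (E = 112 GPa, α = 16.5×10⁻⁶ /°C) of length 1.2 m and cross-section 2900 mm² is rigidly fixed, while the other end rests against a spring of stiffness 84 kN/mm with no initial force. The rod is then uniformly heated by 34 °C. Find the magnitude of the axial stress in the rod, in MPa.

σ ≈ 14.9 MPa (compressive)

The unrestrained thermal change is αΔT L = 16.5×10⁻⁶ × 34 × 1200 = 0.6732 mm.
Let P be the compressive force at the spring. The rod shortens elastically by PL/(AE) and the spring compresses by P/k; together these equal δ_free.
P [ L/(AE) + 1/k ] = δ_free → P [ 1200/(2900×112×10³) + 1/(84×10³) ] = 0.6732.
P = 0.6732 / 1.56×10⁻⁵ = 43160 N.
σ = P/A = 43160/2900 = 14.88 MPa.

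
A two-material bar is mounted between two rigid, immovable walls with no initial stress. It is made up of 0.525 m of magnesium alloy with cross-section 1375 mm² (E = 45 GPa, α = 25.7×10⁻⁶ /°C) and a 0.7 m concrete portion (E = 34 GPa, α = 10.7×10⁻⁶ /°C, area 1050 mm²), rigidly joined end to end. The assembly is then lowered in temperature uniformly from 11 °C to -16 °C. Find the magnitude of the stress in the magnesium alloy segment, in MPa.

σ ≈ 14.7 MPa (tensile)

With the walls removed the bar would change length by δ_free = Σ αᵢΔT Lᵢ = 25.7×10⁻⁶×27×525 + 10.7×10⁻⁶×27×700 = 0.5665 mm.
Since the ends are fixed, an axial force P builds up, equal in every segment, with P · Σ Lᵢ/(AᵢEᵢ) = δ_free.
The series flexibility is Σ Lᵢ/(AᵢEᵢ) = 525/(1375×45×10³) + 700/(1050×34×10³) = 2.809×10⁻⁵ mm/N.
P = 0.5665 / 2.809×10⁻⁵ = 20170 N = 20.17 kN, tensile.
σ_{magnesium alloy} = P / A = 20170 / 1375 = 14.67 MPa.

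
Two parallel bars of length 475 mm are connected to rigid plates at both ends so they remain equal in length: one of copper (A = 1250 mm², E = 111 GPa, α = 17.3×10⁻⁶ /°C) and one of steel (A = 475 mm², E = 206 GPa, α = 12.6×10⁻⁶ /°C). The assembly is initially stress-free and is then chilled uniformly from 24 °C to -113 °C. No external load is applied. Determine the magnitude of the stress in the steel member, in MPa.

σ ≈ 77.8 MPa (compressive)

The copper has the larger α, so on cooling it would change length more than the steel if both were free. The rigid plates force a common final length, so the copper is put into tension and the steel into compression, with equal and opposite forces P (no external load).
Setting the final lengths equal and cancelling L: (α₁ − α₂)ΔT = P/(A₁E₁) + P/(A₂E₂).
|α₁ − α₂|·ΔT = 4.7×10⁻⁶ × 137 = 0.0006439.
1/(A₁E₁) + 1/(A₂E₂) = 1/(1250×111×10³) + 1/(475×206×10³) = 1.743×10⁻⁸ N⁻¹.
P = 0.0006439 / 1.743×10⁻⁸ = 36950 N = 36.95 kN.
σ_{steel} = P/A₂ = 36950/475 = 77.79 MPa, compressive.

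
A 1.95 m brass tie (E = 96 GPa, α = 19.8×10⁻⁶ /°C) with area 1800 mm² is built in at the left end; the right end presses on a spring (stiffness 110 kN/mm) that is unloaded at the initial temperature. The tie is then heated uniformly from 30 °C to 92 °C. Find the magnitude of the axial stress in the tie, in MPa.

Free thermal expansion: δ_free = αΔT L = 19.8×10⁻⁶ × 62 × 1950 = 2.394 mm.
Let P be the compressive force at the spring. The tie shortens elastically by PL/(AE) and the spring compresses by P/k; together these equal δ_free.
So P = δ_free / [L/(AE) + 1/k] = 2.394 / [ 1950/(1800×96×10³) + 1/(110×10³) ].
P = 2.394 / 2.038×10⁻⁵ = 117500 N.
σ = P/A = 117500/1800 = 65.27 MPa.

σ ≈ 65.3 MPa (compressive)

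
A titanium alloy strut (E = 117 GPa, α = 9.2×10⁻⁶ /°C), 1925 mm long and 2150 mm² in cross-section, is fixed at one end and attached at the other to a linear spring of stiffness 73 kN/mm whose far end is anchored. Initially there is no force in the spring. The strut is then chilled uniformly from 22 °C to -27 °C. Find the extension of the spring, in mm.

δ ≈ 0.557 mm

Free thermal contraction: δ_free = αΔT L = 9.2×10⁻⁶ × 49 × 1925 = 0.8678 mm.
Let P be the tensile force in the spring. The strut extends elastically by PL/(AE) and the spring stretches by P/k; together these equal δ_free.
P [ L/(AE) + 1/k ] = δ_free → P [ 1925/(2150×117×10³) + 1/(73×10³) ] = 0.8678.
P = 0.8678 / 2.135×10⁻⁵ = 40640 N.
Spring extension = P/k = 40640/(73×10³) = 0.5568 mm.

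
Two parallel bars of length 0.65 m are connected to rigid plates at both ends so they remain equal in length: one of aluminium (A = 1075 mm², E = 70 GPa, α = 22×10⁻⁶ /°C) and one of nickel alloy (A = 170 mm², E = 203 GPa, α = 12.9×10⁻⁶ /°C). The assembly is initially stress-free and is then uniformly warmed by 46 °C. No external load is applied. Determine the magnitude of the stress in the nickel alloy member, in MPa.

Both members must finish at the same length. With the larger α, the aluminium tends to over-expand; the plates restrain it, putting the aluminium in compression and the nickel alloy in tension. With no external load the two internal forces are equal and opposite, magnitude P.
Setting the final lengths equal and cancelling L: (α₁ − α₂)ΔT = P/(A₁E₁) + P/(A₂E₂).
|α₁ − α₂|·ΔT = 9.1×10⁻⁶ × 46 = 0.0004186.
1/(A₁E₁) + 1/(A₂E₂) = 1/(1075×70×10³) + 1/(170×203×10³) = 4.227×10⁻⁸ N⁻¹.
P = 0.0004186 / 4.227×10⁻⁸ = 9904 N = 9.904 kN.
σ_{nickel alloy} = P/A₂ = 9904/170 = 58.26 MPa, tensile.

σ ≈ 58.3 MPa (tensile)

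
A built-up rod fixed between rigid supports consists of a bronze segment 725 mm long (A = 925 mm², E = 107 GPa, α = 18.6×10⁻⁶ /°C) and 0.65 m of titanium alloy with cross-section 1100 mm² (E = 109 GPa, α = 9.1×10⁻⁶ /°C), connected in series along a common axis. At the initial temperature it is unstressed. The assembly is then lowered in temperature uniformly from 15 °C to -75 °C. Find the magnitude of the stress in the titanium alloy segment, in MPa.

If the supports were absent, the total length change would be Σ αᵢΔT Lᵢ = 18.6×10⁻⁶×90×725 + 9.1×10⁻⁶×90×650 = 1.746 mm.
Since the ends are fixed, an axial force P builds up, equal in every segment, with P · Σ Lᵢ/(AᵢEᵢ) = δ_free.
The series flexibility is Σ Lᵢ/(AᵢEᵢ) = 725/(925×107×10³) + 650/(1100×109×10³) = 1.275×10⁻⁵ mm/N.
P = 1.746 / 1.275×10⁻⁵ = 137000 N = 137 kN, tensile.
σ_{titanium alloy} = P / A = 137000 / 1100 = 124.5 MPa.

σ ≈ 125 MPa (tensile)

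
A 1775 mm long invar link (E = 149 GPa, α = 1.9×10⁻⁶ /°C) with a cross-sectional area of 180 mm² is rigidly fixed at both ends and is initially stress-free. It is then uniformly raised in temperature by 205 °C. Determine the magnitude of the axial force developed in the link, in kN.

With zero net strain, σ = E·αΔT = 149 GPa × 1.9×10⁻⁶ × 205 = 58.04 MPa.
Axial force P = σA = 58.04 × 180 = 10450 N = 10.45 kN, compressive.

P ≈ 10.4 kN (compressive)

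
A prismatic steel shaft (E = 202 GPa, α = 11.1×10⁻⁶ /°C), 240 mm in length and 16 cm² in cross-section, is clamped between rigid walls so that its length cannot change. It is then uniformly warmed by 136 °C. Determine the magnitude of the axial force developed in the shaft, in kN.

P ≈ 488 kN (compressive)

Full restraint means ε = 0, so the stress is σ = EαΔT = 202×10³ × 11.1×10⁻⁶ × 136 = 304.9 MPa.
Then P = σA = 304.9 × 1600 mm² = 487.9 kN, compressive.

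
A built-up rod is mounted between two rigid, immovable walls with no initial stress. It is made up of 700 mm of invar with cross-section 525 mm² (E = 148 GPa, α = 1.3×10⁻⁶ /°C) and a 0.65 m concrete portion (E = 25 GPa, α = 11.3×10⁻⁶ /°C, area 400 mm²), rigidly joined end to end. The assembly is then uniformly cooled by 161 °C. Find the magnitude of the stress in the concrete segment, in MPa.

σ ≈ 44.9 MPa (tensile)

With the walls removed the bar would change length by δ_free = Σ αᵢΔT Lᵢ = 1.3×10⁻⁶×161×700 + 11.3×10⁻⁶×161×650 = 1.329 mm.
The walls prevent any net length change, so an axial force P (same in every segment) develops. Compatibility: P · Σ Lᵢ/(AᵢEᵢ) = δ_free.
The series flexibility is Σ Lᵢ/(AᵢEᵢ) = 700/(525×148×10³) + 650/(400×25×10³) = 7.401×10⁻⁵ mm/N.
So P = 1.329 / 7.401×10⁻⁵ = 17.96 kN, tensile.
σ_{concrete} = P / A = 17960 / 400 = 44.9 MPa.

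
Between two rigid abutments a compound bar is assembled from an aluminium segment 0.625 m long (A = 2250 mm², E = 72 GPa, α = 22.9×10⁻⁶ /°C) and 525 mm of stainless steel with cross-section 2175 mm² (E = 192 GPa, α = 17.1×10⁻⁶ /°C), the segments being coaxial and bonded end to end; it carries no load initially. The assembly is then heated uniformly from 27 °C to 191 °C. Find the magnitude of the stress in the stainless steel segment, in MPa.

σ ≈ 343 MPa (compressive)

If the supports were absent, the total length change would be Σ αᵢΔT Lᵢ = 22.9×10⁻⁶×164×625 + 17.1×10⁻⁶×164×525 = 3.82 mm.
The walls prevent any net length change, so an axial force P (same in every segment) develops. Compatibility: P · Σ Lᵢ/(AᵢEᵢ) = δ_free.
Σ Lᵢ/(AᵢEᵢ) = 625/(2250×72×10³) + 525/(2175×192×10³) = 5.115×10⁻⁶ mm/N.
P = 3.82 / 5.115×10⁻⁶ = 746700 N = 746.7 kN, compressive.
σ_{stainless steel} = P / A = 746700 / 2175 = 343.3 MPa.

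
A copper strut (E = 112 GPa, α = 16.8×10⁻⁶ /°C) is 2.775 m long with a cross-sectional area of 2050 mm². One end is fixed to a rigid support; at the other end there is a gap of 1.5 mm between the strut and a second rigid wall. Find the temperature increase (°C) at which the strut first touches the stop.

The gap closes when αΔT L = 1.5 mm, since the strut is still unstressed at that instant.
So ΔT = g/(αL) = 1.5/(16.8×10⁻⁶ × 2775) = 32.18 °C.

ΔT ≈ 32.2 °C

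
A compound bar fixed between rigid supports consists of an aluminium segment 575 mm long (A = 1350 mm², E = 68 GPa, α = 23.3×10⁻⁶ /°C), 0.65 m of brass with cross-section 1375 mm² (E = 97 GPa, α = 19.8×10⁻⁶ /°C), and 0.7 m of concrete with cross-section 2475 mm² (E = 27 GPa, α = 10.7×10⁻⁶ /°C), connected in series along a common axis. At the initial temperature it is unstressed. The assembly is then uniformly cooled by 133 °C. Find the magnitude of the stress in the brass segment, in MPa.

σ ≈ 151 MPa (tensile)

If the supports were absent, the total length change would be Σ αᵢΔT Lᵢ = 23.3×10⁻⁶×133×575 + 19.8×10⁻⁶×133×650 + 10.7×10⁻⁶×133×700 = 4.49 mm.
The rigid supports impose zero overall length change; the single axial force P common to all segments must satisfy P Σ Lᵢ/(AᵢEᵢ) = δ_free.
The series flexibility is Σ Lᵢ/(AᵢEᵢ) = 575/(1350×68×10³) + 650/(1375×97×10³) + 700/(2475×27×10³) = 2.161×10⁻⁵ mm/N.
P = 4.49 / 2.161×10⁻⁵ = 207700 N = 207.7 kN, tensile.
σ_{brass} = P / A = 207700 / 1375 = 151.1 MPa.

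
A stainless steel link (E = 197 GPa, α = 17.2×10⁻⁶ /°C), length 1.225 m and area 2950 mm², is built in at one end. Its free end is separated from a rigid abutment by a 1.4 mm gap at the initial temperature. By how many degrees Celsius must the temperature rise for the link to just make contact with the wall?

The gap closes when αΔT L = 1.4 mm, since the link is still unstressed at that instant.
So ΔT = g/(αL) = 1.4/(17.2×10⁻⁶ × 1225) = 66.45 °C.

ΔT ≈ 66.4 °C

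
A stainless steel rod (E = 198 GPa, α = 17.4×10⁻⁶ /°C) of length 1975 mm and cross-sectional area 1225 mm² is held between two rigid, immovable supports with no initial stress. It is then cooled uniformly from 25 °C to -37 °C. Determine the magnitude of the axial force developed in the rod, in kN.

The ends cannot move, so σ = EαΔT = 198×10³ × 17.4×10⁻⁶ × 62 = 213.6 MPa.
Axial force P = σA = 213.6 × 1225 = 261700 N = 261.7 kN, tensile.

P ≈ 262 kN (tensile)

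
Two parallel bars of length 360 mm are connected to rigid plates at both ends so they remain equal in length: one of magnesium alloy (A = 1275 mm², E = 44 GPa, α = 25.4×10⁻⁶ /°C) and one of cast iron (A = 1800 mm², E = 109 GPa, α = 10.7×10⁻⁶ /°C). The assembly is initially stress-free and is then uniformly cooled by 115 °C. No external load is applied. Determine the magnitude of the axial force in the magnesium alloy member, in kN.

Both members must finish at the same length. With the larger α, the magnesium alloy tends to over-contract; the plates restrain it, putting the magnesium alloy in tension and the cast iron in compression. With no external load the two internal forces are equal and opposite, magnitude P.
Compatibility of the two members (thermal + elastic change equal): (α₁ − α₂)ΔT = P·[1/(A₁E₁) + 1/(A₂E₂)].
|α₁ − α₂|·ΔT = 14.7×10⁻⁶ × 115 = 0.00169.
1/(A₁E₁) + 1/(A₂E₂) = 1/(1275×44×10³) + 1/(1800×109×10³) = 2.292×10⁻⁸ N⁻¹.
So P = 0.00169 / 2.292×10⁻⁸ = 73.75 kN.

P ≈ 73.7 kN (tensile in the magnesium alloy)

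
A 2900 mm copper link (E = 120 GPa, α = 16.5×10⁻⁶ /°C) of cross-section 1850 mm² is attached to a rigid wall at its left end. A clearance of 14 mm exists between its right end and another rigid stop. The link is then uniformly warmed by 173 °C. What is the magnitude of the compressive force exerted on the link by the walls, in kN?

P ≈ 0 kN

Unrestrained expansion: δ_free = αΔT L = 16.5×10⁻⁶ × 173 × 2900 = 8.278 mm.
Since δ_free = 8.28 mm is less than the 14 mm gap, the link never touches the wall. No axial force develops.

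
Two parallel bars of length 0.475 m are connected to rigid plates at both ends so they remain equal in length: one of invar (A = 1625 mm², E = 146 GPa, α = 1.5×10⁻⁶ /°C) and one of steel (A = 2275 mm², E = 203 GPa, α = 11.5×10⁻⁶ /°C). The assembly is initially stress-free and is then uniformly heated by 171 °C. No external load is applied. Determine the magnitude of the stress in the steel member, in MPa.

σ ≈ 118 MPa (compressive)

Equilibrium of a rigid end plate with no external load gives equal and opposite internal forces ±P in the two members. Since α_{steel} > α_{invar}, heating drives the steel into compression and the invar into tension.
Compatibility of the two members (thermal + elastic change equal): (α₁ − α₂)ΔT = P·[1/(A₁E₁) + 1/(A₂E₂)].
|α₁ − α₂|·ΔT = 10×10⁻⁶ × 171 = 0.00171.
1/(A₁E₁) + 1/(A₂E₂) = 1/(1625×146×10³) + 1/(2275×203×10³) = 6.38×10⁻⁹ N⁻¹.
P = 0.00171 / 6.38×10⁻⁹ = 268000 N = 268 kN.
σ_{steel} = P/A₂ = 268000/2275 = 117.8 MPa, compressive.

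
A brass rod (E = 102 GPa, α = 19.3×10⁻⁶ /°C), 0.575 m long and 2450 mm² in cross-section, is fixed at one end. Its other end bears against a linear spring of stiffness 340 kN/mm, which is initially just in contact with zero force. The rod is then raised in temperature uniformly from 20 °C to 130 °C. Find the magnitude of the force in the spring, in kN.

The unrestrained thermal change is αΔT L = 19.3×10⁻⁶ × 110 × 575 = 1.221 mm.
With a force P in the spring, the elastic change of the rod is PL/(AE) and that of the spring is P/k; compatibility requires their sum to equal δ_free.
So P = δ_free / [L/(AE) + 1/k] = 1.221 / [ 575/(2450×102×10³) + 1/(340×10³) ].
P = 1.221 / 5.242×10⁻⁶ = 232900 N.

P ≈ 233 kN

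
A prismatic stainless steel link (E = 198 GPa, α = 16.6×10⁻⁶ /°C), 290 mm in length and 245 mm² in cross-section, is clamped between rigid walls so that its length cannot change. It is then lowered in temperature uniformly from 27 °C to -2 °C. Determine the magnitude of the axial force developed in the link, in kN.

P ≈ 23.4 kN (tensile)

Full restraint means ε = 0, so the stress is σ = EαΔT = 198×10³ × 16.6×10⁻⁶ × 29 = 95.32 MPa.
Axial force P = σA = 95.32 × 245 = 23350 N = 23.35 kN, tensile.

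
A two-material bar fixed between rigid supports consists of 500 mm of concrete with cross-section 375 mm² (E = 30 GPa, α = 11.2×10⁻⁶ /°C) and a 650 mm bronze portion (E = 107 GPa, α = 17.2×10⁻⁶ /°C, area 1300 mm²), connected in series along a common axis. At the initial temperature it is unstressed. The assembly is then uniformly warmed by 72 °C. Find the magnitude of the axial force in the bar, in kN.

If the supports were absent, the total length change would be Σ αᵢΔT Lᵢ = 11.2×10⁻⁶×72×500 + 17.2×10⁻⁶×72×650 = 1.208 mm.
Since the ends are fixed, an axial force P builds up, equal in every segment, with P · Σ Lᵢ/(AᵢEᵢ) = δ_free.
Σ Lᵢ/(AᵢEᵢ) = 500/(375×30×10³) + 650/(1300×107×10³) = 4.912×10⁻⁵ mm/N.
So P = 1.208 / 4.912×10⁻⁵ = 24.6 kN, compressive.

P ≈ 24.6 kN (compressive)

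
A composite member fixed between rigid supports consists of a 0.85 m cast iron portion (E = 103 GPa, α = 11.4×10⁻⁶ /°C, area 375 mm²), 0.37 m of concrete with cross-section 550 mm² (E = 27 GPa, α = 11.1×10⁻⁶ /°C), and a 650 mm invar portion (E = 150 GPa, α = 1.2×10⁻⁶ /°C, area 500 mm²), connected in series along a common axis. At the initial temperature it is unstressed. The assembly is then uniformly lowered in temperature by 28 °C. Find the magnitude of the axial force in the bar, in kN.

P ≈ 7.34 kN (tensile)

With the walls removed the bar would change length by δ_free = Σ αᵢΔT Lᵢ = 11.4×10⁻⁶×28×850 + 11.1×10⁻⁶×28×370 + 1.2×10⁻⁶×28×650 = 0.4082 mm.
Since the ends are fixed, an axial force P builds up, equal in every segment, with P · Σ Lᵢ/(AᵢEᵢ) = δ_free.
Σ Lᵢ/(AᵢEᵢ) = 850/(375×103×10³) + 370/(550×27×10³) + 650/(500×150×10³) = 5.559×10⁻⁵ mm/N.
Hence P = δ_free / Σ(L/AE) = 0.4082/5.559×10⁻⁵ = 7.342 kN (tensile).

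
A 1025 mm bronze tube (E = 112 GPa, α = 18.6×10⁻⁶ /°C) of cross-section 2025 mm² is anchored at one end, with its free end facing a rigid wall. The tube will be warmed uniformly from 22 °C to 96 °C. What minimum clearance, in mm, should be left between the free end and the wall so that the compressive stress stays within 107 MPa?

g ≈ 0.432 mm

With no wall the tube would lengthen by αΔT L = 18.6×10⁻⁶ × 74 × 1025 = 1.411 mm.
At the allowable stress the elastic shortening the wall may impose is σL/E = 107 × 1025 / (112×10³) = 0.9792 mm.
The gap must absorb the remainder: g_min = 1.411 − 0.9792 = 0.4316 mm.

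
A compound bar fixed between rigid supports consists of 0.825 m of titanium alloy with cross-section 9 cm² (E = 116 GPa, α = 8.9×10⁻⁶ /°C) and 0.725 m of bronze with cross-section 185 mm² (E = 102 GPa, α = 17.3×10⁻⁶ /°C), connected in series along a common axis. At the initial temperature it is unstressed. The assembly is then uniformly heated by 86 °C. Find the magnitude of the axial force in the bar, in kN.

Free thermal expansion of the whole bar: Σ αᵢΔT Lᵢ = 8.9×10⁻⁶×86×825 + 17.3×10⁻⁶×86×725 = 1.71 mm.
Since the ends are fixed, an axial force P builds up, equal in every segment, with P · Σ Lᵢ/(AᵢEᵢ) = δ_free.
The series flexibility is Σ Lᵢ/(AᵢEᵢ) = 825/(900×116×10³) + 725/(185×102×10³) = 4.632×10⁻⁵ mm/N.
So P = 1.71 / 4.632×10⁻⁵ = 36.92 kN, compressive.

P ≈ 36.9 kN (compressive)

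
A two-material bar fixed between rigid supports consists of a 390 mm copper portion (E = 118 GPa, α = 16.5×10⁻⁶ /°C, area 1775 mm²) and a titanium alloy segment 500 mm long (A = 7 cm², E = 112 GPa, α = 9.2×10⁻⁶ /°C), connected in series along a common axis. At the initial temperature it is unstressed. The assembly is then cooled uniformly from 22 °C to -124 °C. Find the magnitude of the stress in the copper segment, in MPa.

σ ≈ 110 MPa (tensile)

With the walls removed the bar would change length by δ_free = Σ αᵢΔT Lᵢ = 16.5×10⁻⁶×146×390 + 9.2×10⁻⁶×146×500 = 1.611 mm.
The walls prevent any net length change, so an axial force P (same in every segment) develops. Compatibility: P · Σ Lᵢ/(AᵢEᵢ) = δ_free.
The series flexibility is Σ Lᵢ/(AᵢEᵢ) = 390/(1775×118×10³) + 500/(700×112×10³) = 8.24×10⁻⁶ mm/N.
So P = 1.611 / 8.24×10⁻⁶ = 195.5 kN, tensile.
σ_{copper} = P / A = 195500 / 1775 = 110.2 MPa.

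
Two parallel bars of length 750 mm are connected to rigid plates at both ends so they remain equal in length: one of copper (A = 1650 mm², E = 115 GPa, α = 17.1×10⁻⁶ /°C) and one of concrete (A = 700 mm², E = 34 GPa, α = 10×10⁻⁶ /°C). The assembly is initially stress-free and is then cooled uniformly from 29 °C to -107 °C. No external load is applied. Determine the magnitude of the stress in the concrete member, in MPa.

σ ≈ 29.2 MPa (compressive)

Equilibrium of a rigid end plate with no external load gives equal and opposite internal forces ±P in the two members. Since α_{copper} > α_{concrete}, cooling drives the copper into tension and the concrete into compression.
Compatibility of the two members (thermal + elastic change equal): (α₁ − α₂)ΔT = P·[1/(A₁E₁) + 1/(A₂E₂)].
|α₁ − α₂|·ΔT = 7.1×10⁻⁶ × 136 = 0.0009656.
1/(A₁E₁) + 1/(A₂E₂) = 1/(1650×115×10³) + 1/(700×34×10³) = 4.729×10⁻⁸ N⁻¹.
So P = 0.0009656 / 4.729×10⁻⁸ = 20.42 kN.
σ_{concrete} = P/A₂ = 20420/700 = 29.17 MPa, compressive.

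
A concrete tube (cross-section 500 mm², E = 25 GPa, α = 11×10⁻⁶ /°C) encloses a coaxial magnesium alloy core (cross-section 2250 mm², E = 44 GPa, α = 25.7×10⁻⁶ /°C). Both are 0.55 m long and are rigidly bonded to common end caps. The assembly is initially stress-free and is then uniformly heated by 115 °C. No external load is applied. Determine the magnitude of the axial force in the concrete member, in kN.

Equilibrium of a rigid end plate with no external load gives equal and opposite internal forces ±P in the two members. Since α_{magnesium alloy} > α_{concrete}, heating drives the magnesium alloy into compression and the concrete into tension.
Compatibility of the two members (thermal + elastic change equal): (α₁ − α₂)ΔT = P·[1/(A₁E₁) + 1/(A₂E₂)].
|α₁ − α₂|·ΔT = 14.7×10⁻⁶ × 115 = 0.00169.
1/(A₁E₁) + 1/(A₂E₂) = 1/(500×25×10³) + 1/(2250×44×10³) = 9.01×10⁻⁸ N⁻¹.
So P = 0.00169 / 9.01×10⁻⁸ = 18.76 kN.

P ≈ 18.8 kN (tensile in the concrete)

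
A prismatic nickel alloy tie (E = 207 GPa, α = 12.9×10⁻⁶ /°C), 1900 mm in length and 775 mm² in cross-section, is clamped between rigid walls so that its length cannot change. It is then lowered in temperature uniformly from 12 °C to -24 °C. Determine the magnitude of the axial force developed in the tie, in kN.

With zero net strain, σ = E·αΔT = 207 GPa × 12.9×10⁻⁶ × 36 = 96.13 MPa.
P = AEαΔT = 775 × 207×10³ × 12.9×10⁻⁶ × 36 = 74.5 kN (tensile).

P ≈ 74.5 kN (tensile)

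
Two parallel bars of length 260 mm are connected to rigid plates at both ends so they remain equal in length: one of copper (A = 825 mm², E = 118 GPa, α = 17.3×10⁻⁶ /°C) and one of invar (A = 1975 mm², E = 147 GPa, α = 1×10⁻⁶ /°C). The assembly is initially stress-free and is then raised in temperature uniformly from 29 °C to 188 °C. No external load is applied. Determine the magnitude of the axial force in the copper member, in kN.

P ≈ 189 kN (compressive in the copper)

Equilibrium of a rigid end plate with no external load gives equal and opposite internal forces ±P in the two members. Since α_{copper} > α_{invar}, heating drives the copper into compression and the invar into tension.
Compatibility of the two members (thermal + elastic change equal): (α₁ − α₂)ΔT = P·[1/(A₁E₁) + 1/(A₂E₂)].
|α₁ − α₂|·ΔT = 16.3×10⁻⁶ × 159 = 0.002592.
1/(A₁E₁) + 1/(A₂E₂) = 1/(825×118×10³) + 1/(1975×147×10³) = 1.372×10⁻⁸ N⁻¹.
P = 0.002592 / 1.372×10⁻⁸ = 188900 N = 188.9 kN.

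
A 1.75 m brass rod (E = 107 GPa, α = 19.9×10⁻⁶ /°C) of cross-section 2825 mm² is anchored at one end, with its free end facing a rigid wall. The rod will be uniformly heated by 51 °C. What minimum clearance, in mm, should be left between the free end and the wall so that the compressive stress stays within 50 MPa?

With no wall the rod would lengthen by αΔT L = 19.9×10⁻⁶ × 51 × 1750 = 1.776 mm.
At the allowable stress the elastic shortening the wall may impose is σL/E = 50 × 1750 / (107×10³) = 0.8178 mm.
So the gap has to take up the difference, g_min = δ_free − σL/E = 1.776 − 0.8178 = 0.9583 mm.

g ≈ 0.958 mm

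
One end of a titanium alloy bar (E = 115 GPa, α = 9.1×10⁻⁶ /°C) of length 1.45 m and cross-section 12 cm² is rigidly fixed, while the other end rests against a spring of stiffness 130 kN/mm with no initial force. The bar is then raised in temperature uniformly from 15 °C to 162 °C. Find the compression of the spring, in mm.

δ ≈ 0.82 mm

If the spring were absent the bar would lengthen by αΔT L = 9.1×10⁻⁶ × 147 × 1450 = 1.94 mm.
With a force P in the spring, the elastic change of the bar is PL/(AE) and that of the spring is P/k; compatibility requires their sum to equal δ_free.
P [ L/(AE) + 1/k ] = δ_free → P [ 1450/(1200×115×10³) + 1/(130×10³) ] = 1.94.
P = 1.94 / 1.82×10⁻⁵ = 106600 N.
Spring compression = P/k = 106600/(130×10³) = 0.8198 mm.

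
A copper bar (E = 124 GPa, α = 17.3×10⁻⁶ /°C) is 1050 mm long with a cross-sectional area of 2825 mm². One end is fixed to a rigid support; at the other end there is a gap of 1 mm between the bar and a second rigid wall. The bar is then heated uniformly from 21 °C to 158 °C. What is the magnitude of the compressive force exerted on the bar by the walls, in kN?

Free thermal elongation = αΔT L = 17.3×10⁻⁶ × 137 × 1050 = 2.489 mm.
After closing the 1 mm clearance, 2.489 − 1 = 1.489 mm of expansion remains to be suppressed by the wall.
Compatibility: PL/(AE) = 1.489 mm, so σ = P/A = E × (1.489/1050) = 175.8 MPa.
Force on the wall = σA = 175.8 × 2825 mm² = 496.6 kN.

P ≈ 497 kN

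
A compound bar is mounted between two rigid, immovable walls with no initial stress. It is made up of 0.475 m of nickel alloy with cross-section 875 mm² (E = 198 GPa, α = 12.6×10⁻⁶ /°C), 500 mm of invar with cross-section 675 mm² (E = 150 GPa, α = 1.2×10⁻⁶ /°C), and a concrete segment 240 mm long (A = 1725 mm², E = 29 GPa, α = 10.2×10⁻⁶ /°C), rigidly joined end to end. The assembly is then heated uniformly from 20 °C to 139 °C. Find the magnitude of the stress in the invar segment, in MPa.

σ ≈ 128 MPa (compressive)

With the walls removed the bar would change length by δ_free = Σ αᵢΔT Lᵢ = 12.6×10⁻⁶×119×475 + 1.2×10⁻⁶×119×500 + 10.2×10⁻⁶×119×240 = 1.075 mm.
Since the ends are fixed, an axial force P builds up, equal in every segment, with P · Σ Lᵢ/(AᵢEᵢ) = δ_free.
Σ Lᵢ/(AᵢEᵢ) = 475/(875×198×10³) + 500/(675×150×10³) + 240/(1725×29×10³) = 1.248×10⁻⁵ mm/N.
P = 1.075 / 1.248×10⁻⁵ = 86150 N = 86.15 kN, compressive.
σ_{invar} = P / A = 86150 / 675 = 127.6 MPa.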